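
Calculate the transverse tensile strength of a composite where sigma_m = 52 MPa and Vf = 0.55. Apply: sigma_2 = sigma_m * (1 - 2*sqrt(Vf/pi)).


factor = 1 - 2*sqrt(0.55/pi) = 0.1632
sigma_2 = 52 * 0.1632 = 8.48 MPa

8.48 MPa


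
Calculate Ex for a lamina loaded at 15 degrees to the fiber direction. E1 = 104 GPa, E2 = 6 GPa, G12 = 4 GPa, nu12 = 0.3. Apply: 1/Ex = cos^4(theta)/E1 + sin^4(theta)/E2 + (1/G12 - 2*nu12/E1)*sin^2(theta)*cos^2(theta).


cos^4(15) = 0.870513, sin^4(15) = 0.004487, sin^2(15)*cos^2(15) = 0.0625
1/G12 - 2*nu12/E1 = 1/4 - 2*0.3/104 = 0.244231 GPa^-1
1/Ex = 0.870513/104 + 0.004487/6 + 0.244231*0.0625 = 0.0243826 GPa^-1
Ex = 41.01 GPa

41.01 GPa


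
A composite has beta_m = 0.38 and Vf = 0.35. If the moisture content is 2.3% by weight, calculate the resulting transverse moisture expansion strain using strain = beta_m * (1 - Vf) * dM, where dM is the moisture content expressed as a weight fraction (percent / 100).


dM = 2.3/100 = 0.023
strain = beta_m * (1-Vf) * dM = 0.38 * 0.65 * 0.023 = 0.005681

0.005681


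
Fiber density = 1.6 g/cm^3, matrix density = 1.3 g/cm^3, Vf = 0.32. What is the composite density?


rho_c = rho_f*Vf + rho_m*(1-Vf) = 1.6*0.32 + 1.3*0.68 = 1.396 g/cm^3

1.396 g/cm^3


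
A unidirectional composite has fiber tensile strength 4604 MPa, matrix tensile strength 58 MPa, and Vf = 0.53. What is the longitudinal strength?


sigma_1 = sigma_f*Vf + sigma_m*(1-Vf) = 4604*0.53 + 58*0.47 = 2467.4 MPa

2467.4 MPa


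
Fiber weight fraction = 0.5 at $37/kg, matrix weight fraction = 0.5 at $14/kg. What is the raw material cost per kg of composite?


Cost = cost_f*Wf + cost_m*Wm = 37*0.5 + 14*0.5 = $25.5/kg

$25.5/kg


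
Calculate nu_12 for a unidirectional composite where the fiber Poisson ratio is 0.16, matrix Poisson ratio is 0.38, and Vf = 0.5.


nu_12 = nu_f*Vf + nu_m*(1-Vf) = 0.16*0.5 + 0.38*0.5 = 0.27

0.27


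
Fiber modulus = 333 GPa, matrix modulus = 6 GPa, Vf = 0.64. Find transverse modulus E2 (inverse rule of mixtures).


1/E2 = Vf/Ef + (1-Vf)/Em = 0.64/333 + 0.36/6
E2 = 16.15 GPa

16.15 GPa


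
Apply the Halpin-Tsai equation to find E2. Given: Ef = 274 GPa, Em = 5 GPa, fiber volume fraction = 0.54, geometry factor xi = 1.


eta = (Ef/Em - 1)/(Ef/Em + xi) = (54.8 - 1)/(54.8 + 1) = 0.9642
E2 = Em*(1+xi*eta*Vf)/(1-eta*Vf) = 15.86 GPa

15.86 GPa


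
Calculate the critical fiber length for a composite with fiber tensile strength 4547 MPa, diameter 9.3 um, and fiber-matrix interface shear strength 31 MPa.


Lc = sigma_f * d / (2 * tau_i) = 4547 * 9.3 / (2 * 31) = 682.1 um

682.1 um


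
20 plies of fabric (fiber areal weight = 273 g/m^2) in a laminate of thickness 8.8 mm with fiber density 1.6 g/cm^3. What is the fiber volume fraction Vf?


Vf = n * FAW / (rho_f * h * 1000) = 20 * 273 / (1.6 * 8.8 * 1000) = 0.3878

0.3878


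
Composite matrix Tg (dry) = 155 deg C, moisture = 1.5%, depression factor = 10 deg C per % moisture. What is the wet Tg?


Tg_wet = Tg_dry - k*moisture = 155 - 10*1.5 = 140.0 deg C

140.0 deg C


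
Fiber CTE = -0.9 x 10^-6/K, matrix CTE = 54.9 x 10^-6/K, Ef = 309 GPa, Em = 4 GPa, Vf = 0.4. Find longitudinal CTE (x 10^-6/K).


E1 = Ef*Vf + Em*(1-Vf) = 126.0
alpha_1 = (alpha_f*Ef*Vf + alpha_m*Em*(1-Vf))/E1 = 0.16 x 10^-6/K

0.16 x 10^-6/K


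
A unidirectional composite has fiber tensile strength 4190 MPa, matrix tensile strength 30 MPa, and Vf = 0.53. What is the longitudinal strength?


sigma_1 = sigma_f*Vf + sigma_m*(1-Vf) = 4190*0.53 + 30*0.47 = 2234.8 MPa

2234.8 MPa


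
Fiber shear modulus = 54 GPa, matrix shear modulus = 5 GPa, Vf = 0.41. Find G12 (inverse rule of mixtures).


1/G12 = Vf/Gf + (1-Vf)/Gm = 0.41/54 + 0.59/5
G12 = 7.96 GPa

7.96 GPa


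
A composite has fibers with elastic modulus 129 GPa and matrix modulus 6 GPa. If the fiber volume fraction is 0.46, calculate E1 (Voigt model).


E1 = Ef*Vf + Em*(1-Vf) = 129*0.46 + 6*0.54 = 62.58 GPa

62.58 GPa


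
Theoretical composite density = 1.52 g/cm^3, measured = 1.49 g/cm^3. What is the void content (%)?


Void% = (rho_theo - rho_actual)/rho_theo * 100 = (1.52 - 1.49)/1.52 * 100 = 1.97%

1.97%


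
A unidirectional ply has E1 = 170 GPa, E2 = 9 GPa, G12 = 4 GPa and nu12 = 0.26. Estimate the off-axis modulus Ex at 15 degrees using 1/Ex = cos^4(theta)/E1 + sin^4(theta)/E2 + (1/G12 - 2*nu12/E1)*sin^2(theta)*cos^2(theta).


cos^4(15) = 0.870513, sin^4(15) = 0.004487, sin^2(15)*cos^2(15) = 0.0625
1/G12 - 2*nu12/E1 = 1/4 - 2*0.26/170 = 0.246941 GPa^-1
1/Ex = 0.870513/170 + 0.004487/9 + 0.246941*0.0625 = 0.0210531 GPa^-1
Ex = 47.5 GPa

47.5 GPa


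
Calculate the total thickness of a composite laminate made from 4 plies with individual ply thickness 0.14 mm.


h = n * t_ply = 4 * 0.14 = 0.56 mm

0.56 mm


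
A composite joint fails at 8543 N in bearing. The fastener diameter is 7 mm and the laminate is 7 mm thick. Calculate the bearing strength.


sigma_br = F/(d*h) = 8543/(7*7) = 174.3 MPa

174.3 MPa


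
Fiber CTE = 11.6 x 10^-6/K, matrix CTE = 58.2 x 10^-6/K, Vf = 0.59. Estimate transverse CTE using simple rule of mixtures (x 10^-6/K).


alpha_2 = alpha_f*Vf + alpha_m*(1-Vf) = 11.6*0.59 + 58.2*0.41 = 30.7 x 10^-6/K

30.7 x 10^-6/K


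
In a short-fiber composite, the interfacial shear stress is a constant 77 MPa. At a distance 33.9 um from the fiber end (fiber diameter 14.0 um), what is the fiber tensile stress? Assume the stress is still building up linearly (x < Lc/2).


Force balance: sigma_f * (pi*d^2/4) = tau * (pi*d) * x  ->  sigma_f = 4 * tau * x / d
sigma_f = 4 * 77 * 33.9 / 14.0 = 745.8 MPa

745.8 MPa


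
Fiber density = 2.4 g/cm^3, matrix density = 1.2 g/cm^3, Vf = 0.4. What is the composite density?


rho_c = rho_f*Vf + rho_m*(1-Vf) = 2.4*0.4 + 1.2*0.6 = 1.68 g/cm^3

1.68 g/cm^3


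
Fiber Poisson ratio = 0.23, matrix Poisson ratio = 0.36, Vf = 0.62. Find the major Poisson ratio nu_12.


nu_12 = nu_f*Vf + nu_m*(1-Vf) = 0.23*0.62 + 0.36*0.38 = 0.2794

0.2794


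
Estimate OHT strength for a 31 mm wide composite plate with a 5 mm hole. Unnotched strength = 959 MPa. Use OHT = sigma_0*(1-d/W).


OHT = sigma_0*(1-d/W) = 959*(1-5/31) = 804.3 MPa

804.3 MPa


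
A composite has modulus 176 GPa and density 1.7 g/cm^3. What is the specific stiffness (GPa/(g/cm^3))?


Specific stiffness = E/rho = 176/1.7 = 103.5 GPa/(g/cm^3)

103.5 GPa/(g/cm^3)


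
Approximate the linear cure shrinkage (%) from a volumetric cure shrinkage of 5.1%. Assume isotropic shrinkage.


Linear shrinkage ≈ vol_shrink/3 = 5.1/3 = 1.7%

1.7%


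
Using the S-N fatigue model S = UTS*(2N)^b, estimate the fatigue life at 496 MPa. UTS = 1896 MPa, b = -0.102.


N = 0.5 * (S/UTS)^(1/b) = 0.5 * (496/1896)^(1/-0.102) = 256064.2738 cycles

256064.2738 cycles


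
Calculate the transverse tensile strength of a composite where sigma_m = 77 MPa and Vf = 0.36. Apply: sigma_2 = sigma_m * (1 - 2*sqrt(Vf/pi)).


factor = 1 - 2*sqrt(0.36/pi) = 0.323
sigma_2 = 77 * 0.323 = 24.87 MPa

24.87 MPa


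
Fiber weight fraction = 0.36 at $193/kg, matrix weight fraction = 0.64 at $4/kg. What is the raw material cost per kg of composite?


Cost = cost_f*Wf + cost_m*Wm = 193*0.36 + 4*0.64 = $72.04/kg

$72.04/kg


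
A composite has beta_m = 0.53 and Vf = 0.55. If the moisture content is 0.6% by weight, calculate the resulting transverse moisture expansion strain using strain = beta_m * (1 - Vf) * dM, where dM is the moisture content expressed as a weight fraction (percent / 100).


dM = 0.6/100 = 0.006
strain = beta_m * (1-Vf) * dM = 0.53 * 0.45 * 0.006 = 0.001431

0.001431


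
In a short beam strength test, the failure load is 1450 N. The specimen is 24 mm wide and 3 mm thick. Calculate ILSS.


ILSS = 3F/(4bh) = 3*1450/(4*24*3) = 15.1 MPa

15.1 MPa


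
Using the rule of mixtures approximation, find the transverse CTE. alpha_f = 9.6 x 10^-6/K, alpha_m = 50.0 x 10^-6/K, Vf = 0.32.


alpha_2 = alpha_f*Vf + alpha_m*(1-Vf) = 9.6*0.32 + 50.0*0.68 = 37.1 x 10^-6/K

37.1 x 10^-6/K


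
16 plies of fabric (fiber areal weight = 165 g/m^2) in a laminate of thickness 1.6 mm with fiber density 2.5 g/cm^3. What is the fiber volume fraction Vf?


Vf = n * FAW / (rho_f * h * 1000) = 16 * 165 / (2.5 * 1.6 * 1000) = 0.66

0.66


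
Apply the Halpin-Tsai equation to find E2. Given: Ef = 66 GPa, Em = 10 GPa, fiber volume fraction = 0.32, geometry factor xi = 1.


eta = (Ef/Em - 1)/(Ef/Em + xi) = (6.6 - 1)/(6.6 + 1) = 0.7368
E2 = Em*(1+xi*eta*Vf)/(1-eta*Vf) = 16.17 GPa

16.17 GPa


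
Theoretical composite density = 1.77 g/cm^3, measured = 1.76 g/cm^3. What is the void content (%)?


Void% = (rho_theo - rho_actual)/rho_theo * 100 = (1.77 - 1.76)/1.77 * 100 = 0.56%

0.56%


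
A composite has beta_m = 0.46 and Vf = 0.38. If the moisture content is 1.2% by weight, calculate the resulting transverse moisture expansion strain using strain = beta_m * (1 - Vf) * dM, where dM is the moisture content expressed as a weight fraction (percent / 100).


dM = 1.2/100 = 0.012
strain = beta_m * (1-Vf) * dM = 0.46 * 0.62 * 0.012 = 0.0034224

0.0034224


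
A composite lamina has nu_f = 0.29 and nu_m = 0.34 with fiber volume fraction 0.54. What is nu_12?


nu_12 = nu_f*Vf + nu_m*(1-Vf) = 0.29*0.54 + 0.34*0.46 = 0.313

0.313


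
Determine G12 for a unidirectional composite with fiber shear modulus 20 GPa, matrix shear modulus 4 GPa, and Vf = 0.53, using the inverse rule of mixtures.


1/G12 = Vf/Gf + (1-Vf)/Gm = 0.53/20 + 0.47/4
G12 = 6.94 GPa

6.94 GPa


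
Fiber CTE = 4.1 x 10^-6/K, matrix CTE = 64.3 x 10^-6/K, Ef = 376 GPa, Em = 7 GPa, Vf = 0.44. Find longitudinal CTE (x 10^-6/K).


E1 = Ef*Vf + Em*(1-Vf) = 169.36
alpha_1 = (alpha_f*Ef*Vf + alpha_m*Em*(1-Vf))/E1 = 5.49 x 10^-6/K

5.49 x 10^-6/K


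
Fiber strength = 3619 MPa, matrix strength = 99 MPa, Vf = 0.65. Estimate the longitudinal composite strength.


sigma_1 = sigma_f*Vf + sigma_m*(1-Vf) = 3619*0.65 + 99*0.35 = 2387.0 MPa

2387.0 MPa


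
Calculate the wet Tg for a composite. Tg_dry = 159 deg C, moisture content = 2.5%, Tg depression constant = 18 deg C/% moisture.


Tg_wet = Tg_dry - k*moisture = 159 - 18*2.5 = 114.0 deg C

114.0 deg C


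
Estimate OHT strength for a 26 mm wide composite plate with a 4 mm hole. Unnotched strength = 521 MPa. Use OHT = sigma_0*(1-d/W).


OHT = sigma_0*(1-d/W) = 521*(1-4/26) = 440.8 MPa

440.8 MPa


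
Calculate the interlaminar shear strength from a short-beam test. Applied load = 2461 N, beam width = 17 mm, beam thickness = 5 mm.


ILSS = 3F/(4bh) = 3*2461/(4*17*5) = 21.71 MPa

21.71 MPa


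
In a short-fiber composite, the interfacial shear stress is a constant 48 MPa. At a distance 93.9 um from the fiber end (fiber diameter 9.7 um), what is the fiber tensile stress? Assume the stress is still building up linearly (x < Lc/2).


Force balance: sigma_f * (pi*d^2/4) = tau * (pi*d) * x  ->  sigma_f = 4 * tau * x / d
sigma_f = 4 * 48 * 93.9 / 9.7 = 1858.6 MPa

1858.6 MPa


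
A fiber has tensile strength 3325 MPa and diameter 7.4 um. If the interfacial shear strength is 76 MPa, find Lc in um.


Lc = sigma_f * d / (2 * tau_i) = 3325 * 7.4 / (2 * 76) = 161.9 um

161.9 um


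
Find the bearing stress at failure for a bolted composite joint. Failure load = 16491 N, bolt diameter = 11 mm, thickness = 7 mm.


sigma_br = F/(d*h) = 16491/(11*7) = 214.2 MPa

214.2 MPa


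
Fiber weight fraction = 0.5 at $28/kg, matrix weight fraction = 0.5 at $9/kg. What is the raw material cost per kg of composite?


Cost = cost_f*Wf + cost_m*Wm = 28*0.5 + 9*0.5 = $18.5/kg

$18.5/kg


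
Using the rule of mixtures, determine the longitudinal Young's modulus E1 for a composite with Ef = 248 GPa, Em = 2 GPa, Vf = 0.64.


E1 = Ef*Vf + Em*(1-Vf) = 248*0.64 + 2*0.36 = 159.44 GPa

159.44 GPa


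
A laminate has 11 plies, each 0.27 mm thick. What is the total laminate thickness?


h = n * t_ply = 11 * 0.27 = 2.97 mm

2.97 mm


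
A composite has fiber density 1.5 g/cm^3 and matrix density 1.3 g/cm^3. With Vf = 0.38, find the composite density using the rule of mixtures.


rho_c = rho_f*Vf + rho_m*(1-Vf) = 1.5*0.38 + 1.3*0.62 = 1.376 g/cm^3

1.376 g/cm^3


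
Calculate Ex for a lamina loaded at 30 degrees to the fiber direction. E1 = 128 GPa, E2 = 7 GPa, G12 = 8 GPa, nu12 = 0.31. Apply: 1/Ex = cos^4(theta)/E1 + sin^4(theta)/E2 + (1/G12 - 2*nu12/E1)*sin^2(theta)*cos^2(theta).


cos^4(30) = 0.5625, sin^4(30) = 0.0625, sin^2(30)*cos^2(30) = 0.1875
1/G12 - 2*nu12/E1 = 1/8 - 2*0.31/128 = 0.120156 GPa^-1
1/Ex = 0.5625/128 + 0.0625/7 + 0.120156*0.1875 = 0.0358524 GPa^-1
Ex = 27.89 GPa

27.89 GPa


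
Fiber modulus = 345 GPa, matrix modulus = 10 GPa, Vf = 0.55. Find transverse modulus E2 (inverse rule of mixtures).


1/E2 = Vf/Ef + (1-Vf)/Em = 0.55/345 + 0.45/10
E2 = 21.46 GPa

21.46 GPa


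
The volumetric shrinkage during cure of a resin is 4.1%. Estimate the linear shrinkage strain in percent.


Linear shrinkage ≈ vol_shrink/3 = 4.1/3 = 1.367%

1.367%


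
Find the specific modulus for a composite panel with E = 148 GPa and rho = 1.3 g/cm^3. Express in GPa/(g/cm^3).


Specific stiffness = E/rho = 148/1.3 = 113.8 GPa/(g/cm^3)

113.8 GPa/(g/cm^3)


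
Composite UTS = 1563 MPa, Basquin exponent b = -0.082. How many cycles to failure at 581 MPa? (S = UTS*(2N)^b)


N = 0.5 * (S/UTS)^(1/b) = 0.5 * (581/1563)^(1/-0.082) = 87141.3371 cycles

87141.3371 cycles


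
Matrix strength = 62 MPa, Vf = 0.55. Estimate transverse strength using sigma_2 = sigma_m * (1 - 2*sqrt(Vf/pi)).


factor = 1 - 2*sqrt(0.55/pi) = 0.1632
sigma_2 = 62 * 0.1632 = 10.12 MPa

10.12 MPa


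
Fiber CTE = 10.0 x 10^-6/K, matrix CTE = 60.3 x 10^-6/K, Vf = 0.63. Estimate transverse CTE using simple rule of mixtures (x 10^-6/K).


alpha_2 = alpha_f*Vf + alpha_m*(1-Vf) = 10.0*0.63 + 60.3*0.37 = 28.6 x 10^-6/K

28.6 x 10^-6/K


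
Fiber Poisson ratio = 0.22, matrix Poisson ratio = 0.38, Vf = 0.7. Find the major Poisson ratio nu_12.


nu_12 = nu_f*Vf + nu_m*(1-Vf) = 0.22*0.7 + 0.38*0.3 = 0.268

0.268


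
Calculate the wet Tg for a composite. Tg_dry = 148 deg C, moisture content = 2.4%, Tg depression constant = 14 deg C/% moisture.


Tg_wet = Tg_dry - k*moisture = 148 - 14*2.4 = 114.4 deg C

114.4 deg C


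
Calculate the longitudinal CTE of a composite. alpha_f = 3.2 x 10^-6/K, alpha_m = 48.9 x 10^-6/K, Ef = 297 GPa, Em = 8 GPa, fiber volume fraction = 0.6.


E1 = Ef*Vf + Em*(1-Vf) = 181.4
alpha_1 = (alpha_f*Ef*Vf + alpha_m*Em*(1-Vf))/E1 = 4.01 x 10^-6/K

4.01 x 10^-6/K


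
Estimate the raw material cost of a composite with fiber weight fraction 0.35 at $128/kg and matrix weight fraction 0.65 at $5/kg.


Cost = cost_f*Wf + cost_m*Wm = 128*0.35 + 5*0.65 = $48.05/kg

$48.05/kg


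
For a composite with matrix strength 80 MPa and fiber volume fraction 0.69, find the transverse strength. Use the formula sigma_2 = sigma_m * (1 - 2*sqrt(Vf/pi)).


factor = 1 - 2*sqrt(0.69/pi) = 0.0627
sigma_2 = 80 * 0.0627 = 5.02 MPa

5.02 MPa


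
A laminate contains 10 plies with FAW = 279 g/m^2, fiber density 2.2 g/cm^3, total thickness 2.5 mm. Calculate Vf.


Vf = n * FAW / (rho_f * h * 1000) = 10 * 279 / (2.2 * 2.5 * 1000) = 0.5073

0.5073


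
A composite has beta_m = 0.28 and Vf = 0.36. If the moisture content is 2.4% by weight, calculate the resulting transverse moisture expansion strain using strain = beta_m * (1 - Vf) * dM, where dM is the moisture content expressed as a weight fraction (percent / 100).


dM = 2.4/100 = 0.024
strain = beta_m * (1-Vf) * dM = 0.28 * 0.64 * 0.024 = 0.0043008

0.0043008


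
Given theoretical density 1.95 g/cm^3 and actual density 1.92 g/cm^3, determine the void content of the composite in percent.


Void% = (rho_theo - rho_actual)/rho_theo * 100 = (1.95 - 1.92)/1.95 * 100 = 1.54%

1.54%


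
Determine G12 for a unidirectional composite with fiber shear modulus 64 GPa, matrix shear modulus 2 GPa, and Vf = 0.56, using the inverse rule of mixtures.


1/G12 = Vf/Gf + (1-Vf)/Gm = 0.56/64 + 0.44/2
G12 = 4.37 GPa

4.37 GPa


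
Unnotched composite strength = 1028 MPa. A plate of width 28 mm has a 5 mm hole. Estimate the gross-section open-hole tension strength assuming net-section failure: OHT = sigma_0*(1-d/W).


OHT = sigma_0*(1-d/W) = 1028*(1-5/28) = 844.4 MPa

844.4 MPa


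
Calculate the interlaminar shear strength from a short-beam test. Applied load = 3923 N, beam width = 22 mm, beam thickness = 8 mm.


ILSS = 3F/(4bh) = 3*3923/(4*22*8) = 16.72 MPa

16.72 MPa


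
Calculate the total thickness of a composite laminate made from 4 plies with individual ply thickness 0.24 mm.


h = n * t_ply = 4 * 0.24 = 0.96 mm

0.96 mm


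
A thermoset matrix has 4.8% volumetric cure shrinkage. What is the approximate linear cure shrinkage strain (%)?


Linear shrinkage ≈ vol_shrink/3 = 4.8/3 = 1.6%

1.6%


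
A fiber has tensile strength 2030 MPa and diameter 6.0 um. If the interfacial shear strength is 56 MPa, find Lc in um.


Lc = sigma_f * d / (2 * tau_i) = 2030 * 6.0 / (2 * 56) = 108.8 um

108.8 um


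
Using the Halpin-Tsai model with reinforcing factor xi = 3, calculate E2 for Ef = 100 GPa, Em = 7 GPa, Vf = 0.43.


eta = (Ef/Em - 1)/(Ef/Em + xi) = (14.2857 - 1)/(14.2857 + 3) = 0.7686
E2 = Em*(1+xi*eta*Vf)/(1-eta*Vf) = 20.82 GPa

20.82 GPa


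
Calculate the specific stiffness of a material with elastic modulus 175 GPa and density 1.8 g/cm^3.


Specific stiffness = E/rho = 175/1.8 = 97.2 GPa/(g/cm^3)

97.2 GPa/(g/cm^3)


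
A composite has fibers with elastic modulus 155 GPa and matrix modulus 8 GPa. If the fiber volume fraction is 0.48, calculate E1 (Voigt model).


E1 = Ef*Vf + Em*(1-Vf) = 155*0.48 + 8*0.52 = 78.56 GPa

78.56 GPa


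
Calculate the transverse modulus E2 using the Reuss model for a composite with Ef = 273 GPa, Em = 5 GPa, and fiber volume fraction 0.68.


1/E2 = Vf/Ef + (1-Vf)/Em = 0.68/273 + 0.32/5
E2 = 15.04 GPa

15.04 GPa


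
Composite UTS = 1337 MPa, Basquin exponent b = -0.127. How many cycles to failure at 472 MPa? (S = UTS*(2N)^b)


N = 0.5 * (S/UTS)^(1/b) = 0.5 * (472/1337)^(1/-0.127) = 1817.6762 cycles

1817.6762 cycles


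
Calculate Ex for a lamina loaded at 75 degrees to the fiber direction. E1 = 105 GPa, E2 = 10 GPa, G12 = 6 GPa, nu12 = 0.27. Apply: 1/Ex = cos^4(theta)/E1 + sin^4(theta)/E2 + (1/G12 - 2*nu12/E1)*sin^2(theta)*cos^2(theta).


cos^4(75) = 0.004487, sin^4(75) = 0.870513, sin^2(75)*cos^2(75) = 0.0625
1/G12 - 2*nu12/E1 = 1/6 - 2*0.27/105 = 0.161524 GPa^-1
1/Ex = 0.004487/105 + 0.870513/10 + 0.161524*0.0625 = 0.0971892 GPa^-1
Ex = 10.29 GPa

10.29 GPa


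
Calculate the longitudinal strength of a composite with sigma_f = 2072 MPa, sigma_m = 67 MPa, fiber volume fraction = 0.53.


sigma_1 = sigma_f*Vf + sigma_m*(1-Vf) = 2072*0.53 + 67*0.47 = 1129.7 MPa

1129.7 MPa


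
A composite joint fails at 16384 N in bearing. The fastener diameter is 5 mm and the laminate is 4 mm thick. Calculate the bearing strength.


sigma_br = F/(d*h) = 16384/(5*4) = 819.2 MPa

819.2 MPa


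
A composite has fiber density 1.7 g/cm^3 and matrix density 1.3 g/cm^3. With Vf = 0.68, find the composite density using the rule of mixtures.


rho_c = rho_f*Vf + rho_m*(1-Vf) = 1.7*0.68 + 1.3*0.32 = 1.572 g/cm^3

1.572 g/cm^3


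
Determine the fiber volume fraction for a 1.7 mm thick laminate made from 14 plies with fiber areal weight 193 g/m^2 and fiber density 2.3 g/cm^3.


Vf = n * FAW / (rho_f * h * 1000) = 14 * 193 / (2.3 * 1.7 * 1000) = 0.691

0.691


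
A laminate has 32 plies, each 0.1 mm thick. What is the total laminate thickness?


h = n * t_ply = 32 * 0.1 = 3.2 mm

3.2 mm


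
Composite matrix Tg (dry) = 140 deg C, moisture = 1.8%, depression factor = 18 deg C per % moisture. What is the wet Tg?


Tg_wet = Tg_dry - k*moisture = 140 - 18*1.8 = 107.6 deg C

107.6 deg C


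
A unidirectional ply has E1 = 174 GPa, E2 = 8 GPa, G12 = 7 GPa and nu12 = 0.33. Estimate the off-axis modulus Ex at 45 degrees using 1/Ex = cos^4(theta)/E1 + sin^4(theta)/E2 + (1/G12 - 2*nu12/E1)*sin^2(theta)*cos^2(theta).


cos^4(45) = 0.25, sin^4(45) = 0.25, sin^2(45)*cos^2(45) = 0.25
1/G12 - 2*nu12/E1 = 1/7 - 2*0.33/174 = 0.139064 GPa^-1
1/Ex = 0.25/174 + 0.25/8 + 0.139064*0.25 = 0.0674528 GPa^-1
Ex = 14.83 GPa

14.83 GPa


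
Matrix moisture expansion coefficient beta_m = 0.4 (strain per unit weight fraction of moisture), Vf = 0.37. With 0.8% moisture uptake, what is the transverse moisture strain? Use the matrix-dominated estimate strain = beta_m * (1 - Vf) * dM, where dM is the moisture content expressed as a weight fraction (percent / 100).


dM = 0.8/100 = 0.008
strain = beta_m * (1-Vf) * dM = 0.4 * 0.63 * 0.008 = 0.002016

0.002016


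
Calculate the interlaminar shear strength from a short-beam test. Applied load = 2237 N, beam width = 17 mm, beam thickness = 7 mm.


ILSS = 3F/(4bh) = 3*2237/(4*17*7) = 14.1 MPa

14.1 MPa


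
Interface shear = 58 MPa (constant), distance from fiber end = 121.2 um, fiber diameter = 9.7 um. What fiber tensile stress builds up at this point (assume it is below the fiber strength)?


Force balance: sigma_f * (pi*d^2/4) = tau * (pi*d) * x  ->  sigma_f = 4 * tau * x / d
sigma_f = 4 * 58 * 121.2 / 9.7 = 2898.8 MPa

2898.8 MPa


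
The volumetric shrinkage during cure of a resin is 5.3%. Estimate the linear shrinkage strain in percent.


Linear shrinkage ≈ vol_shrink/3 = 5.3/3 = 1.767%

1.767%


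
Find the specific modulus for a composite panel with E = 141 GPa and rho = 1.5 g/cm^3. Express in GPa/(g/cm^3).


Specific stiffness = E/rho = 141/1.5 = 94.0 GPa/(g/cm^3)

94.0 GPa/(g/cm^3)


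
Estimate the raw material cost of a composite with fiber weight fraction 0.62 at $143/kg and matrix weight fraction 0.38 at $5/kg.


Cost = cost_f*Wf + cost_m*Wm = 143*0.62 + 5*0.38 = $90.56/kg

$90.56/kg


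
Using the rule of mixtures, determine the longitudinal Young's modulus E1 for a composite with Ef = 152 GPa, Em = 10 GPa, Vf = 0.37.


E1 = Ef*Vf + Em*(1-Vf) = 152*0.37 + 10*0.63 = 62.54 GPa

62.54 GPa


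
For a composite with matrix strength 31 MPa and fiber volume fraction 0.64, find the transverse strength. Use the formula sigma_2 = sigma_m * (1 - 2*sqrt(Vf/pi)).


factor = 1 - 2*sqrt(0.64/pi) = 0.0973
sigma_2 = 31 * 0.0973 = 3.02 MPa

3.02 MPa


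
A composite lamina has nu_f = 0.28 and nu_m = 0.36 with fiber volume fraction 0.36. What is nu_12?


nu_12 = nu_f*Vf + nu_m*(1-Vf) = 0.28*0.36 + 0.36*0.64 = 0.3312

0.3312


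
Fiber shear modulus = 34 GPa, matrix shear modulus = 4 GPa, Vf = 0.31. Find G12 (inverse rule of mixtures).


1/G12 = Vf/Gf + (1-Vf)/Gm = 0.31/34 + 0.69/4
G12 = 5.51 GPa

5.51 GPa


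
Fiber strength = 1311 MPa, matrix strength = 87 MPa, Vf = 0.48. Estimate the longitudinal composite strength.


sigma_1 = sigma_f*Vf + sigma_m*(1-Vf) = 1311*0.48 + 87*0.52 = 674.5 MPa

674.5 MPa


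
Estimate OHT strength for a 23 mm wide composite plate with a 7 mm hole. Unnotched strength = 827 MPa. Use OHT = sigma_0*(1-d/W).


OHT = sigma_0*(1-d/W) = 827*(1-7/23) = 575.3 MPa

575.3 MPa


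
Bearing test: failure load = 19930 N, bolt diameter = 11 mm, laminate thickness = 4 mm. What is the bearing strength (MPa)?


sigma_br = F/(d*h) = 19930/(11*4) = 453.0 MPa

453.0 MPa


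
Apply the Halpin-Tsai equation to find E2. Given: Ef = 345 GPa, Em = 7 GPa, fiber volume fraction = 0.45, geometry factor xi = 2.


eta = (Ef/Em - 1)/(Ef/Em + xi) = (49.2857 - 1)/(49.2857 + 2) = 0.9415
E2 = Em*(1+xi*eta*Vf)/(1-eta*Vf) = 22.44 GPa

22.44 GPa


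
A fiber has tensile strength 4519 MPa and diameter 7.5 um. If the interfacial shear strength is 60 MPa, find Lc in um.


Lc = sigma_f * d / (2 * tau_i) = 4519 * 7.5 / (2 * 60) = 282.4 um

282.4 um


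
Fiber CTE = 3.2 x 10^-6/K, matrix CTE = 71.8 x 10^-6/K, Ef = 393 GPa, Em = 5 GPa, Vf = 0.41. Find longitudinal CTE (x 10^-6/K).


E1 = Ef*Vf + Em*(1-Vf) = 164.08
alpha_1 = (alpha_f*Ef*Vf + alpha_m*Em*(1-Vf))/E1 = 4.43 x 10^-6/K

4.43 x 10^-6/K


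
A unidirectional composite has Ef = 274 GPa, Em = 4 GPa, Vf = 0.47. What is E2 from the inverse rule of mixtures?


1/E2 = Vf/Ef + (1-Vf)/Em = 0.47/274 + 0.53/4
E2 = 7.45 GPa

7.45 GPa


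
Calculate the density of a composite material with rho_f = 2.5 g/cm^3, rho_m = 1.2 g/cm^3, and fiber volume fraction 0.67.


rho_c = rho_f*Vf + rho_m*(1-Vf) = 2.5*0.67 + 1.2*0.33 = 2.071 g/cm^3

2.071 g/cm^3


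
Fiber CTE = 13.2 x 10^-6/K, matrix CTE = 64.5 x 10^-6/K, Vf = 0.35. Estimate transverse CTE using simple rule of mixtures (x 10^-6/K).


alpha_2 = alpha_f*Vf + alpha_m*(1-Vf) = 13.2*0.35 + 64.5*0.65 = 46.5 x 10^-6/K

46.5 x 10^-6/K


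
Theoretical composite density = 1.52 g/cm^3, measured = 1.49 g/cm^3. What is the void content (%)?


Void% = (rho_theo - rho_actual)/rho_theo * 100 = (1.52 - 1.49)/1.52 * 100 = 1.97%

1.97%


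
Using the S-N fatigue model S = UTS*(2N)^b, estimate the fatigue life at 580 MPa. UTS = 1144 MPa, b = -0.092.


N = 0.5 * (S/UTS)^(1/b) = 0.5 * (580/1144)^(1/-0.092) = 804.3968 cycles

804.3968 cycles


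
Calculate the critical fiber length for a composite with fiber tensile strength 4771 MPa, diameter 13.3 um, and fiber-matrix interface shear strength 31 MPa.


Lc = sigma_f * d / (2 * tau_i) = 4771 * 13.3 / (2 * 31) = 1023.5 um

1023.5 um


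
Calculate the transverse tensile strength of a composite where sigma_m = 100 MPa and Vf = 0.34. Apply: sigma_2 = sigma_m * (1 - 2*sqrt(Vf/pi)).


factor = 1 - 2*sqrt(0.34/pi) = 0.342
sigma_2 = 100 * 0.342 = 34.2 MPa

34.2 MPa


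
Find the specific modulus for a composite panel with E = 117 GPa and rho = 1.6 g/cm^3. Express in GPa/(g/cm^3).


Specific stiffness = E/rho = 117/1.6 = 73.1 GPa/(g/cm^3)

73.1 GPa/(g/cm^3)


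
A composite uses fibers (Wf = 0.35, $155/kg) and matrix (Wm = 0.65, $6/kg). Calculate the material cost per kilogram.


Cost = cost_f*Wf + cost_m*Wm = 155*0.35 + 6*0.65 = $58.15/kg

$58.15/kg


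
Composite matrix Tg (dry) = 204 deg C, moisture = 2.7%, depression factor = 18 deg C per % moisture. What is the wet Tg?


Tg_wet = Tg_dry - k*moisture = 204 - 18*2.7 = 155.4 deg C

155.4 deg C


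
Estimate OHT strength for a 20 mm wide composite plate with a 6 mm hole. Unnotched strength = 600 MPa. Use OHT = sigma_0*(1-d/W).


OHT = sigma_0*(1-d/W) = 600*(1-6/20) = 420.0 MPa

420.0 MPa


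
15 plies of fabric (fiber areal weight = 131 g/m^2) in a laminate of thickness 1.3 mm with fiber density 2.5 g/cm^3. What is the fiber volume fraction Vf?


Vf = n * FAW / (rho_f * h * 1000) = 15 * 131 / (2.5 * 1.3 * 1000) = 0.6046

0.6046


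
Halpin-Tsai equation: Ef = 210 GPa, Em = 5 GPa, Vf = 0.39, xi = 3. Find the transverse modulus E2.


eta = (Ef/Em - 1)/(Ef/Em + xi) = (42.0 - 1)/(42.0 + 3) = 0.9111
E2 = Em*(1+xi*eta*Vf)/(1-eta*Vf) = 16.02 GPa

16.02 GPa


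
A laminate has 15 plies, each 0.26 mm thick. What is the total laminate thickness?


h = n * t_ply = 15 * 0.26 = 3.9 mm

3.9 mm


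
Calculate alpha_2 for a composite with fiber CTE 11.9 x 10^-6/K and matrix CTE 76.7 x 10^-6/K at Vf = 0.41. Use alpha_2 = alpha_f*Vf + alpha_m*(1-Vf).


alpha_2 = alpha_f*Vf + alpha_m*(1-Vf) = 11.9*0.41 + 76.7*0.59 = 50.1 x 10^-6/K

50.1 x 10^-6/K


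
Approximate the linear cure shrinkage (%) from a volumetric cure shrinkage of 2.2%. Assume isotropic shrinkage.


Linear shrinkage ≈ vol_shrink/3 = 2.2/3 = 0.733%

0.733%


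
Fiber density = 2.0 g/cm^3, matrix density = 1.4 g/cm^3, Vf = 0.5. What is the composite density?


rho_c = rho_f*Vf + rho_m*(1-Vf) = 2.0*0.5 + 1.4*0.5 = 1.7 g/cm^3

1.7 g/cm^3


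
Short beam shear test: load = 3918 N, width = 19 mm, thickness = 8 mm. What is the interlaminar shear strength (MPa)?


ILSS = 3F/(4bh) = 3*3918/(4*19*8) = 19.33 MPa

19.33 MPa


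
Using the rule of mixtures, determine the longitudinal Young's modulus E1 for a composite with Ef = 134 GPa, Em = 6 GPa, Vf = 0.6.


E1 = Ef*Vf + Em*(1-Vf) = 134*0.6 + 6*0.4 = 82.8 GPa

82.8 GPa


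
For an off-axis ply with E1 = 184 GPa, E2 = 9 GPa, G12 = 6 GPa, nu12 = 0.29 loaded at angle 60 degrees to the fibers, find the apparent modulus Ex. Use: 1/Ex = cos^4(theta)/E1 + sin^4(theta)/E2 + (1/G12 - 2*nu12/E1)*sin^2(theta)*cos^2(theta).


cos^4(60) = 0.0625, sin^4(60) = 0.5625, sin^2(60)*cos^2(60) = 0.1875
1/G12 - 2*nu12/E1 = 1/6 - 2*0.29/184 = 0.163514 GPa^-1
1/Ex = 0.0625/184 + 0.5625/9 + 0.163514*0.1875 = 0.0934986 GPa^-1
Ex = 10.7 GPa

10.7 GPa


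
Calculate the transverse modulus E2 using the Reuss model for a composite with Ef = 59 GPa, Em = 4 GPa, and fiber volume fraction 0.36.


1/E2 = Vf/Ef + (1-Vf)/Em = 0.36/59 + 0.64/4
E2 = 6.02 GPa

6.02 GPa


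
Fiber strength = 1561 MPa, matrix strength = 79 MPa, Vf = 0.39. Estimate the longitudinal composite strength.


sigma_1 = sigma_f*Vf + sigma_m*(1-Vf) = 1561*0.39 + 79*0.61 = 657.0 MPa

657.0 MPa


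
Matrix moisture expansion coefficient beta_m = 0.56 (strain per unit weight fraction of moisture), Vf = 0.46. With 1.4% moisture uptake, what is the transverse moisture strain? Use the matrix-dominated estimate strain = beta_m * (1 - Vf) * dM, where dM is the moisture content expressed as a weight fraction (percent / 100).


dM = 1.4/100 = 0.014
strain = beta_m * (1-Vf) * dM = 0.56 * 0.54 * 0.014 = 0.0042336

0.0042336


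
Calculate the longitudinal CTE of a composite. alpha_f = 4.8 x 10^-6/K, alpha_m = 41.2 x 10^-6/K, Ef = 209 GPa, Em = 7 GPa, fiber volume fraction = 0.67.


E1 = Ef*Vf + Em*(1-Vf) = 142.34
alpha_1 = (alpha_f*Ef*Vf + alpha_m*Em*(1-Vf))/E1 = 5.39 x 10^-6/K

5.39 x 10^-6/K


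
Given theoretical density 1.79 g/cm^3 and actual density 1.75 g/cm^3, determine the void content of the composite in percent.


Void% = (rho_theo - rho_actual)/rho_theo * 100 = (1.79 - 1.75)/1.79 * 100 = 2.23%

2.23%


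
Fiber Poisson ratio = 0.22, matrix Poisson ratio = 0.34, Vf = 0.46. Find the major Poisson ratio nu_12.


nu_12 = nu_f*Vf + nu_m*(1-Vf) = 0.22*0.46 + 0.34*0.54 = 0.2848

0.2848


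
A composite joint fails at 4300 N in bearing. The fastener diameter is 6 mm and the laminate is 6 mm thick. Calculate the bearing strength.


sigma_br = F/(d*h) = 4300/(6*6) = 119.4 MPa

119.4 MPa


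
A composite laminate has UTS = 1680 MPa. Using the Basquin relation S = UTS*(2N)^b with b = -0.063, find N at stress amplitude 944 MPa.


N = 0.5 * (S/UTS)^(1/b) = 0.5 * (944/1680)^(1/-0.063) = 4705.1962 cycles

4705.1962 cycles


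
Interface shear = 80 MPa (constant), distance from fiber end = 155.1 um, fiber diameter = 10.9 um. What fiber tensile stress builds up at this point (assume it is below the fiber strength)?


Force balance: sigma_f * (pi*d^2/4) = tau * (pi*d) * x  ->  sigma_f = 4 * tau * x / d
sigma_f = 4 * 80 * 155.1 / 10.9 = 4553.4 MPa

4553.4 MPa


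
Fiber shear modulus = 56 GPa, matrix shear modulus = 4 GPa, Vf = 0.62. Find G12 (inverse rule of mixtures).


1/G12 = Vf/Gf + (1-Vf)/Gm = 0.62/56 + 0.38/4
G12 = 9.43 GPa

9.43 GPa


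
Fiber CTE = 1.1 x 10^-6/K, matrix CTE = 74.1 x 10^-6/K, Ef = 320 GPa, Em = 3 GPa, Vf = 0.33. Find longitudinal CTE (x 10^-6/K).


E1 = Ef*Vf + Em*(1-Vf) = 107.61
alpha_1 = (alpha_f*Ef*Vf + alpha_m*Em*(1-Vf))/E1 = 2.46 x 10^-6/K

2.46 x 10^-6/K


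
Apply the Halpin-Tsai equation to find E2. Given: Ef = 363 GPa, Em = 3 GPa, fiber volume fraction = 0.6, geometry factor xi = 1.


eta = (Ef/Em - 1)/(Ef/Em + xi) = (121.0 - 1)/(121.0 + 1) = 0.9836
E2 = Em*(1+xi*eta*Vf)/(1-eta*Vf) = 11.64 GPa

11.64 GPa


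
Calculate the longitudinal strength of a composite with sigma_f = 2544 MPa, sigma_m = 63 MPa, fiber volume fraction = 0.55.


sigma_1 = sigma_f*Vf + sigma_m*(1-Vf) = 2544*0.55 + 63*0.45 = 1427.6 MPa

1427.6 MPa


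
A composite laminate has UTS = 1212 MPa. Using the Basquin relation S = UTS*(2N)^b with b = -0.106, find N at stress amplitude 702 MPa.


N = 0.5 * (S/UTS)^(1/b) = 0.5 * (702/1212)^(1/-0.106) = 86.3735 cycles

86.3735 cycles


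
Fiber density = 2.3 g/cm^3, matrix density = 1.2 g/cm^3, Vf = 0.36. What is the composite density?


rho_c = rho_f*Vf + rho_m*(1-Vf) = 2.3*0.36 + 1.2*0.64 = 1.596 g/cm^3

1.596 g/cm^3


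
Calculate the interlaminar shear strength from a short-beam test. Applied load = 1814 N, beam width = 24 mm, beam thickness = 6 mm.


ILSS = 3F/(4bh) = 3*1814/(4*24*6) = 9.45 MPa

9.45 MPa


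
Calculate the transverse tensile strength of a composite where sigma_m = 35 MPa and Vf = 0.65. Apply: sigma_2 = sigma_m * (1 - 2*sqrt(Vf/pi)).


factor = 1 - 2*sqrt(0.65/pi) = 0.0903
sigma_2 = 35 * 0.0903 = 3.16 MPa

3.16 MPa


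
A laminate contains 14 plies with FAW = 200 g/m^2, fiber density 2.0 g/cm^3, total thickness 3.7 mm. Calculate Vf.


Vf = n * FAW / (rho_f * h * 1000) = 14 * 200 / (2.0 * 3.7 * 1000) = 0.3784

0.3784


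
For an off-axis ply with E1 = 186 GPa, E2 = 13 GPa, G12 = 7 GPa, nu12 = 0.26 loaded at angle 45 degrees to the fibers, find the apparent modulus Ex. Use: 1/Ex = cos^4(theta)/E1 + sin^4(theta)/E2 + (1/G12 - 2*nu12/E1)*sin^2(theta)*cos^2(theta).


cos^4(45) = 0.25, sin^4(45) = 0.25, sin^2(45)*cos^2(45) = 0.25
1/G12 - 2*nu12/E1 = 1/7 - 2*0.26/186 = 0.140061 GPa^-1
1/Ex = 0.25/186 + 0.25/13 + 0.140061*0.25 = 0.0555902 GPa^-1
Ex = 17.99 GPa

17.99 GPa


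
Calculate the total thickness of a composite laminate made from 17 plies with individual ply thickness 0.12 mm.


h = n * t_ply = 17 * 0.12 = 2.04 mm

2.04 mm


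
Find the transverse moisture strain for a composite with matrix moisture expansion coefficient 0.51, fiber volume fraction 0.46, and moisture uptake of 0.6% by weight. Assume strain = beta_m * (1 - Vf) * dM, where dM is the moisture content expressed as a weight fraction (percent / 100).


dM = 0.6/100 = 0.006
strain = beta_m * (1-Vf) * dM = 0.51 * 0.54 * 0.006 = 0.0016524

0.0016524


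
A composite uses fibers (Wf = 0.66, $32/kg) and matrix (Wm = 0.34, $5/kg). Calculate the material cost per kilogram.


Cost = cost_f*Wf + cost_m*Wm = 32*0.66 + 5*0.34 = $22.82/kg

$22.82/kg


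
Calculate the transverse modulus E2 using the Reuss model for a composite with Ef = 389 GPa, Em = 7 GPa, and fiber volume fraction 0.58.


1/E2 = Vf/Ef + (1-Vf)/Em = 0.58/389 + 0.42/7
E2 = 16.26 GPa

16.26 GPa


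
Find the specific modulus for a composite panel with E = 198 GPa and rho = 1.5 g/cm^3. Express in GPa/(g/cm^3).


Specific stiffness = E/rho = 198/1.5 = 132.0 GPa/(g/cm^3)

132.0 GPa/(g/cm^3)


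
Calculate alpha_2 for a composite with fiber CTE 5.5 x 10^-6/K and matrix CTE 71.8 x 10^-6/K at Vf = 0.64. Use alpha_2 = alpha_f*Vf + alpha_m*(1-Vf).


alpha_2 = alpha_f*Vf + alpha_m*(1-Vf) = 5.5*0.64 + 71.8*0.36 = 29.4 x 10^-6/K

29.4 x 10^-6/K


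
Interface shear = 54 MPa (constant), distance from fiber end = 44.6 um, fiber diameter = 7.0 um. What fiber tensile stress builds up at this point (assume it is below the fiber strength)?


Force balance: sigma_f * (pi*d^2/4) = tau * (pi*d) * x  ->  sigma_f = 4 * tau * x / d
sigma_f = 4 * 54 * 44.6 / 7.0 = 1376.2 MPa

1376.2 MPa


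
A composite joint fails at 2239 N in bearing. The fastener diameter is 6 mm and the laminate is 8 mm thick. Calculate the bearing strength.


sigma_br = F/(d*h) = 2239/(6*8) = 46.6 MPa

46.6 MPa


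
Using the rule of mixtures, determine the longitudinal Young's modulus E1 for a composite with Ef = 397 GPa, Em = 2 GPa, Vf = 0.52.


E1 = Ef*Vf + Em*(1-Vf) = 397*0.52 + 2*0.48 = 207.4 GPa

207.4 GPa


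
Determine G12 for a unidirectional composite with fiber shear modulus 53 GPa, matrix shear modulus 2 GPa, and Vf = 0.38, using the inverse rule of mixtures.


1/G12 = Vf/Gf + (1-Vf)/Gm = 0.38/53 + 0.62/2
G12 = 3.15 GPa

3.15 GPa


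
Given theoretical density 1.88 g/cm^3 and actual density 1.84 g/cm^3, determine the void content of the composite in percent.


Void% = (rho_theo - rho_actual)/rho_theo * 100 = (1.88 - 1.84)/1.88 * 100 = 2.13%

2.13%


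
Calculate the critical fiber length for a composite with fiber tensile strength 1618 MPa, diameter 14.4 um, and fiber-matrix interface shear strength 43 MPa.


Lc = sigma_f * d / (2 * tau_i) = 1618 * 14.4 / (2 * 43) = 270.9 um

270.9 um


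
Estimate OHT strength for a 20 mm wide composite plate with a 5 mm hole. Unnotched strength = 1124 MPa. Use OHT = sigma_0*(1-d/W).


OHT = sigma_0*(1-d/W) = 1124*(1-5/20) = 843.0 MPa

843.0 MPa


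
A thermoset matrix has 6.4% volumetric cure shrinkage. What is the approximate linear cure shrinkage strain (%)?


Linear shrinkage ≈ vol_shrink/3 = 6.4/3 = 2.133%

2.133%


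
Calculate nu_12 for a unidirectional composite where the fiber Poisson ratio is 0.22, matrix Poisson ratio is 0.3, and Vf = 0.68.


nu_12 = nu_f*Vf + nu_m*(1-Vf) = 0.22*0.68 + 0.3*0.32 = 0.2456

0.2456


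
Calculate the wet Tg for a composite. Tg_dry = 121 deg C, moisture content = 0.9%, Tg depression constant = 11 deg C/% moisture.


Tg_wet = Tg_dry - k*moisture = 121 - 11*0.9 = 111.1 deg C

111.1 deg C


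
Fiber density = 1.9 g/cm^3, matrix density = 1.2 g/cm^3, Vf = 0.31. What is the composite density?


rho_c = rho_f*Vf + rho_m*(1-Vf) = 1.9*0.31 + 1.2*0.69 = 1.417 g/cm^3

1.417 g/cm^3


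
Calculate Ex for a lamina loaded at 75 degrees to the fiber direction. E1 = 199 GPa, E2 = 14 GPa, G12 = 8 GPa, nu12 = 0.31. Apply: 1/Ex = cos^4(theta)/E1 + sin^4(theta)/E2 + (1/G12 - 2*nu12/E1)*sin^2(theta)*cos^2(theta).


cos^4(75) = 0.004487, sin^4(75) = 0.870513, sin^2(75)*cos^2(75) = 0.0625
1/G12 - 2*nu12/E1 = 1/8 - 2*0.31/199 = 0.121884 GPa^-1
1/Ex = 0.004487/199 + 0.870513/14 + 0.121884*0.0625 = 0.0698198 GPa^-1
Ex = 14.32 GPa

14.32 GPa


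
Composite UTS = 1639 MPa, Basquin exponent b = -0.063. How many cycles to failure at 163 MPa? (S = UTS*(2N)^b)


N = 0.5 * (S/UTS)^(1/b) = 0.5 * (163/1639)^(1/-0.063) = 4.0733e+15 cycles

4.0733e+15 cycles


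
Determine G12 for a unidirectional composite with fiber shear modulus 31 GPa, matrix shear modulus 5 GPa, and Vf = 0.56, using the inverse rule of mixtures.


1/G12 = Vf/Gf + (1-Vf)/Gm = 0.56/31 + 0.44/5
G12 = 9.43 GPa

9.43 GPa


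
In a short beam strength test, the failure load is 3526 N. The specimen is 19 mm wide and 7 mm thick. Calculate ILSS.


ILSS = 3F/(4bh) = 3*3526/(4*19*7) = 19.88 MPa

19.88 MPa


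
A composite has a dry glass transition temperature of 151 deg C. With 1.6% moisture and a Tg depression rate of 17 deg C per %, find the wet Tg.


Tg_wet = Tg_dry - k*moisture = 151 - 17*1.6 = 123.8 deg C

123.8 deg C


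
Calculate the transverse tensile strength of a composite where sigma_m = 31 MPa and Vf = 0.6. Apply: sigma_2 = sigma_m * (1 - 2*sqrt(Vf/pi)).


factor = 1 - 2*sqrt(0.6/pi) = 0.126
sigma_2 = 31 * 0.126 = 3.9 MPa

3.9 MPa


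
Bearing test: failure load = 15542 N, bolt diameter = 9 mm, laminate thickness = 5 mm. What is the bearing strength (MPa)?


sigma_br = F/(d*h) = 15542/(9*5) = 345.4 MPa

345.4 MPa


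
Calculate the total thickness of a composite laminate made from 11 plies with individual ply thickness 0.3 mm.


h = n * t_ply = 11 * 0.3 = 3.3 mm

3.3 mm


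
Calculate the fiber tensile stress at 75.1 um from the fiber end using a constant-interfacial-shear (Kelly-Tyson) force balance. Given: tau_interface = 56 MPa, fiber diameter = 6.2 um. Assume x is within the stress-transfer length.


Force balance: sigma_f * (pi*d^2/4) = tau * (pi*d) * x  ->  sigma_f = 4 * tau * x / d
sigma_f = 4 * 56 * 75.1 / 6.2 = 2713.3 MPa

2713.3 MPa


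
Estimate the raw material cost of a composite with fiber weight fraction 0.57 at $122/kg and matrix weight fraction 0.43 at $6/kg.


Cost = cost_f*Wf + cost_m*Wm = 122*0.57 + 6*0.43 = $72.12/kg

$72.12/kg
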